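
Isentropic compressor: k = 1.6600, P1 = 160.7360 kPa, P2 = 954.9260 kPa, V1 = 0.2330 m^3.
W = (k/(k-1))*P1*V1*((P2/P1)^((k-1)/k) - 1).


(k-1)/k = 0.3976
(P2/P1)^exp = 2.0309
W = 2.5152 * 160.7360 * 0.2330 * (2.0309 - 1) = 97.1021 kJ

97.1021 kJ


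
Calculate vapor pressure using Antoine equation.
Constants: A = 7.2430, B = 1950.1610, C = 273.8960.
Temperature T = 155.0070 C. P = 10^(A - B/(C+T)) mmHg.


C+T = 428.9030
B/(C+T) = 4.5469
log10(P) = 7.2430 - 4.5469 = 2.6961
P = 10^2.6961 = 496.7548 mmHg

496.7548 mmHg


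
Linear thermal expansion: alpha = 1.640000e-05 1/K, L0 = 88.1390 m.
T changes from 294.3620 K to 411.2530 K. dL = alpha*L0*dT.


dT = 116.8910 K
dL = 1.640000e-05 * 88.1390 * 116.8910 = 0.168964 m
L_final = 88.307964 m

dL = 0.168964 m


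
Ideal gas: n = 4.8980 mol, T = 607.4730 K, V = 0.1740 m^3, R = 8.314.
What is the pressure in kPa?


P = nRT/V = 4.8980 * 8.314 * 607.4730 / 0.1740
= 24737.4985 / 0.1740 = 142169.5316 Pa = 142.1695 kPa

142.1695 kPa


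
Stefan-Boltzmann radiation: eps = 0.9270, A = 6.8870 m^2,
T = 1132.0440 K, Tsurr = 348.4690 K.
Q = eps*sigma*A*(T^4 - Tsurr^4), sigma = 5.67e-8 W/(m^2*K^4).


T^4 = 1.6423e+12
Tsurr^4 = 1.4745e+10
Q = 0.9270 * 5.67e-8 * 6.8870 * 1.6276e+12 = 589154.4811 W

589154.4811 W


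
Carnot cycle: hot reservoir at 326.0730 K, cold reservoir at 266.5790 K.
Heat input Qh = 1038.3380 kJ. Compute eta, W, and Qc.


eta = 1 - 266.5790/326.0730 = 0.1825
W = 0.1825 * 1038.3380 = 189.4511 kJ
Qc = 1038.3380 - 189.4511 = 848.8869 kJ

eta = 18.2456%, W = 189.4511 kJ, Qc = 848.8869 kJ


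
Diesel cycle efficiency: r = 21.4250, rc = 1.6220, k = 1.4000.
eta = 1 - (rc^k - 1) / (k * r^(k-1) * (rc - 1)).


r^(k-1) = 3.4070
rc^k = 1.9682
eta = 0.6737 = 67.3651%

67.3651%


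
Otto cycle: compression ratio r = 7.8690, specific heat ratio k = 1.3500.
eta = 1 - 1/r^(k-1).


r^(k-1) = 2.0586
eta = 1 - 1/2.0586 = 0.5142 = 51.4233%

51.4233%


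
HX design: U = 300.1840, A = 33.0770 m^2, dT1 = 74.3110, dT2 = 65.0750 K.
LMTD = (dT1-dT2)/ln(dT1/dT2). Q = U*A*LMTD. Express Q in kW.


LMTD = 69.5909 K
Q = 300.1840 * 33.0770 * 69.5909 = 690980.8125 W = 690.9808 kW

690.9808 kW


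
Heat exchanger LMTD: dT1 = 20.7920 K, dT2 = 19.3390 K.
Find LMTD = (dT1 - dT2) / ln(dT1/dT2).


dT1/dT2 = 1.0751
ln(dT1/dT2) = 0.0724
LMTD = 1.4530 / 0.0724 = 20.0567 K

20.0567 K


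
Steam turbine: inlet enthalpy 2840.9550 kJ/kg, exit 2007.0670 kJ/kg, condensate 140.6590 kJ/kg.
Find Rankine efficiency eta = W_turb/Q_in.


W = 833.8880 kJ/kg
Q_in = 2700.2960 kJ/kg
eta = 0.3088 = 30.8814%

eta = 30.8814%


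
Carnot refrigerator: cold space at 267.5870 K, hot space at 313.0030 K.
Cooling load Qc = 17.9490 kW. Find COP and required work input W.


COP = 267.5870 / 45.4160 = 5.8919
W = 17.9490 / 5.8919 = 3.0464 kW

COP = 5.8919, W = 3.0464 kW


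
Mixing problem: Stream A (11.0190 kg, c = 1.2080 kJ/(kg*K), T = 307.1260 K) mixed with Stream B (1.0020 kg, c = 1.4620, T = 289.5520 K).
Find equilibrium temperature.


num = 4512.3111
den = 14.7759
Tf = 305.3837 K

305.3837 K


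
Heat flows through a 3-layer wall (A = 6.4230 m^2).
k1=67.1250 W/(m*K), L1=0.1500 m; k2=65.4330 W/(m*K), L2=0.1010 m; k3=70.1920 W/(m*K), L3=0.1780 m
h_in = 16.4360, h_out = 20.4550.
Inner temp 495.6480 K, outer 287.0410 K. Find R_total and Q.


R_conv_in = 1/(16.4360*6.4230) = 0.0095
R_1 = 0.1500/(67.1250*6.4230) = 0.0003
R_2 = 0.1010/(65.4330*6.4230) = 0.0002
R_3 = 0.1780/(70.1920*6.4230) = 0.0004
R_conv_out = 1/(20.4550*6.4230) = 0.0076
R_total = 0.0181 K/W
Q = 208.6070 / 0.0181 = 11546.3379 W

R_total = 0.0181 K/W, Q = 11546.3379 W


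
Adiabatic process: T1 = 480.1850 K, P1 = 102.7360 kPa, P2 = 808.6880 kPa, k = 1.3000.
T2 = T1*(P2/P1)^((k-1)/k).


(k-1)/k = 0.2308
(P2/P1)^exp = 1.6098
T2 = 480.1850 * 1.6098 = 773.0210 K

773.0210 K


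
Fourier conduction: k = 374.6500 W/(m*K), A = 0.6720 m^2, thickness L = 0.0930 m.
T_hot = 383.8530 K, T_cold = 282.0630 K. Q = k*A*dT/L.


dT = 101.7900 K
Q = 374.6500 * 0.6720 * 101.7900 / 0.0930 = 275560.6343 W

275560.6343 W


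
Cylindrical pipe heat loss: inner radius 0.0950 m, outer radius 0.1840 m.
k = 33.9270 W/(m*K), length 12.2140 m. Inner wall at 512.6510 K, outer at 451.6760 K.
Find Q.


dT = 60.9750 K
ln(ro/ri) = 0.6611
Q = 2*pi*33.9270*12.2140*60.9750 / 0.6611 = 240156.8162 W

240156.8162 W


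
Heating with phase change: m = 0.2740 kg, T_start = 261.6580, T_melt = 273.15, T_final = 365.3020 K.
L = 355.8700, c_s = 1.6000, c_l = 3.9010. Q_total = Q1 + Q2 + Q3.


Q1 (sensible, solid) = 0.2740 * 1.6000 * 11.4920 = 5.0381 kJ
Q2 (latent) = 0.2740 * 355.8700 = 97.5084 kJ
Q3 (sensible, liquid) = 0.2740 * 3.9010 * 92.1520 = 98.4989 kJ
Q_total = 201.0453 kJ

201.0453 kJ


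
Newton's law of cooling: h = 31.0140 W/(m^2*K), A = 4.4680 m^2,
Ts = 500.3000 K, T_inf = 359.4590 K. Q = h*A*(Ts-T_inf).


dT = 140.8410 K
Q = 31.0140 * 4.4680 * 140.8410 = 19516.4151 W

19516.4151 W


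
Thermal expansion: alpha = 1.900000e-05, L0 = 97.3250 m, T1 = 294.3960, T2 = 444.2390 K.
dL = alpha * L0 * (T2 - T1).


dT = 149.8430 K
dL = 1.900000e-05 * 97.3250 * 149.8430 = 0.277086 m
L_final = 97.602086 m

dL = 0.277086 m


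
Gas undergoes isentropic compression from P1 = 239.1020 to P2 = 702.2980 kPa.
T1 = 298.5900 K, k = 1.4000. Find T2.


(k-1)/k = 0.2857
(P2/P1)^exp = 1.3605
T2 = 298.5900 * 1.3605 = 406.2299 K

406.2299 K


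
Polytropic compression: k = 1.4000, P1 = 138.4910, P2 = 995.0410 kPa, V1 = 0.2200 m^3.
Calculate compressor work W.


(k-1)/k = 0.2857
(P2/P1)^exp = 1.7567
W = 3.5000 * 138.4910 * 0.2200 * (1.7567 - 1) = 80.6903 kJ

80.6903 kJ


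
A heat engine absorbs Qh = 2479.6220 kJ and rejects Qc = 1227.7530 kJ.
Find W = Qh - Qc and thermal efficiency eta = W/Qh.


W = 2479.6220 - 1227.7530 = 1251.8690 kJ
eta = 1251.8690 / 2479.6220 = 0.5049 = 50.4863%

W = 1251.8690 kJ, eta = 50.4863%


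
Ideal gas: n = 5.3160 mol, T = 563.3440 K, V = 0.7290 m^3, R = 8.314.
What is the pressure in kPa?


P = nRT/V = 5.3160 * 8.314 * 563.3440 / 0.7290
= 24898.2410 / 0.7290 = 34153.9656 Pa = 34.1540 kPa

34.1540 kPa


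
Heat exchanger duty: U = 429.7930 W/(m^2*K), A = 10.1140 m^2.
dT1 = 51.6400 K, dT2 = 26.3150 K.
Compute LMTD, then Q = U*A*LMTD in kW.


LMTD = 37.5654 K
Q = 429.7930 * 10.1140 * 37.5654 = 163294.0667 W = 163.2941 kW

163.2941 kW


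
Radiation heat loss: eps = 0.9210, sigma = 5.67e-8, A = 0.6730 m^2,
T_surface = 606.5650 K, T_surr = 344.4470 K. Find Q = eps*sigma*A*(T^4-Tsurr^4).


T^4 = 1.3537e+11
Tsurr^4 = 1.4076e+10
Q = 0.9210 * 5.67e-8 * 0.6730 * 1.2129e+11 = 4262.6661 W

4262.6661 W


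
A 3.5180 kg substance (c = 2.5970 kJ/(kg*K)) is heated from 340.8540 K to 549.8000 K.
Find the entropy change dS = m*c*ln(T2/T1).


T2/T1 = 1.6130
ln(T2/T1) = 0.4781
dS = 3.5180 * 2.5970 * 0.4781 = 4.3680 kJ/K

4.3680 kJ/K


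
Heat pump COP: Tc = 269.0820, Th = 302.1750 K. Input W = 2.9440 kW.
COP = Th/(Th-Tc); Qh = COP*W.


COP = 302.1750 / 33.0930 = 9.1311
Qh = 9.1311 * 2.9440 = 26.8819 kW

COP = 9.1311, Qh = 26.8819 kW


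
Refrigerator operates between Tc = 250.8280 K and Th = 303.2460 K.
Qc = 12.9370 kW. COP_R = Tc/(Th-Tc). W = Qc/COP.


COP = 250.8280 / 52.4180 = 4.7852
W = 12.9370 / 4.7852 = 2.7036 kW

COP = 4.7852, W = 2.7036 kW


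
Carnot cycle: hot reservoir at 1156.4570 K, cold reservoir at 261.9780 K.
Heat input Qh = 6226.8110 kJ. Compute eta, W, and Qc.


eta = 1 - 261.9780/1156.4570 = 0.7735
W = 0.7735 * 6226.8110 = 4816.2203 kJ
Qc = 6226.8110 - 4816.2203 = 1410.5907 kJ

eta = 77.3465%, W = 4816.2203 kJ, Qc = 1410.5907 kJ


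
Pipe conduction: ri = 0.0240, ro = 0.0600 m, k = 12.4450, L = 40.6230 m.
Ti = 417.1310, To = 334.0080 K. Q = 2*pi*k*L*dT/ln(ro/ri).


dT = 83.1230 K
ln(ro/ri) = 0.9163
Q = 2*pi*12.4450*40.6230*83.1230 / 0.9163 = 288160.6515 W

288160.6515 W


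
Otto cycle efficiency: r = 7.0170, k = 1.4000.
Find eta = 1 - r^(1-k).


r^(k-1) = 2.1800
eta = 1 - 1/2.1800 = 0.5413 = 54.1289%

54.1289%


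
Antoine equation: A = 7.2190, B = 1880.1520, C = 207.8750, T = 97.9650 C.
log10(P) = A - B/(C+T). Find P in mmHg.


C+T = 305.8400
B/(C+T) = 6.1475
log10(P) = 7.2190 - 6.1475 = 1.0715
P = 10^1.0715 = 11.7896 mmHg

11.7896 mmHg


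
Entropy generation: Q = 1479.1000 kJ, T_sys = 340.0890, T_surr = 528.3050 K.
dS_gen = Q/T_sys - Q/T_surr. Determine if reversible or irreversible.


dS_sys = 1479.1000/340.0890 = 4.3492 kJ/K
dS_surr = -1479.1000/528.3050 = -2.7997 kJ/K
dS_gen = 4.3492 - 2.7997 = 1.5494 kJ/K (irreversible)

dS_gen = 1.5494 kJ/K, irreversible


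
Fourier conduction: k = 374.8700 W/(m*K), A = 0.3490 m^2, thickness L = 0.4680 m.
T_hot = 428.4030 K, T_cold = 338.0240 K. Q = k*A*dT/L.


dT = 90.3790 K
Q = 374.8700 * 0.3490 * 90.3790 / 0.4680 = 25265.4939 W

25265.4939 W


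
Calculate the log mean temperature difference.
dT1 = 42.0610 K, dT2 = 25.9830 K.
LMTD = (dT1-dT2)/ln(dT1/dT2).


dT1/dT2 = 1.6188
ln(dT1/dT2) = 0.4817
LMTD = 16.0780 / 0.4817 = 33.3791 K

33.3791 K


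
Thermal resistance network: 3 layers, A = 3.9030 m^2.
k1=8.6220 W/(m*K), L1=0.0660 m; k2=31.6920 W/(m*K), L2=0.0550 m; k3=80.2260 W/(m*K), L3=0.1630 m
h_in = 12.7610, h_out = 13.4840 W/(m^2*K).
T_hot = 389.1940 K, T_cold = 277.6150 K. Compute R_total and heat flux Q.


R_conv_in = 1/(12.7610*3.9030) = 0.0201
R_1 = 0.0660/(8.6220*3.9030) = 0.0020
R_2 = 0.0550/(31.6920*3.9030) = 0.0004
R_3 = 0.1630/(80.2260*3.9030) = 0.0005
R_conv_out = 1/(13.4840*3.9030) = 0.0190
R_total = 0.0420 K/W
Q = 111.5790 / 0.0420 = 2656.2899 W

R_total = 0.0420 K/W, Q = 2656.2899 W


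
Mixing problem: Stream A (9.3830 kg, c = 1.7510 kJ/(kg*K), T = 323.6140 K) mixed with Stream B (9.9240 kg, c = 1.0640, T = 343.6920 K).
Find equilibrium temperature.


num = 8945.9498
den = 26.9888
Tf = 331.4694 K

331.4694 K


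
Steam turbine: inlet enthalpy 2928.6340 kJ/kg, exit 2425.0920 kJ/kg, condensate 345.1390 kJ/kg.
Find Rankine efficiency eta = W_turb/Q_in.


W = 503.5420 kJ/kg
Q_in = 2583.4950 kJ/kg
eta = 0.1949 = 19.4907%

eta = 19.4907%


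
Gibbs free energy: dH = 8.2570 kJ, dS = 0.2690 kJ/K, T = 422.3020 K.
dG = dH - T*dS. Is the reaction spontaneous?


T*dS = 422.3020 * 0.2690 = 113.5992 kJ
dG = 8.2570 - 113.5992 = -105.3422 kJ (spontaneous)

dG = -105.3422 kJ, spontaneous


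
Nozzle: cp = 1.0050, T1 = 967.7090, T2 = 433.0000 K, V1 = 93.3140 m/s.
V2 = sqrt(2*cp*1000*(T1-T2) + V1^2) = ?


dT = 534.7090 K
2*cp*1000*dT = 1074765.0900
V1^2 = 8707.5026
V2 = sqrt(1083472.5926) = 1040.8999 m/s

1040.8999 m/s


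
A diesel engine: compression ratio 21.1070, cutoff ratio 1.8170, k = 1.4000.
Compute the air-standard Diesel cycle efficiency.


r^(k-1) = 3.3867
rc^k = 2.3073
eta = 0.6625 = 66.2525%

66.2525%


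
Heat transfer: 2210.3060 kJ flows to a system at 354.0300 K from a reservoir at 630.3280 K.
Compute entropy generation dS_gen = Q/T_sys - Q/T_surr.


dS_sys = 2210.3060/354.0300 = 6.2433 kJ/K
dS_surr = -2210.3060/630.3280 = -3.5066 kJ/K
dS_gen = 6.2433 - 3.5066 = 2.7367 kJ/K (irreversible)

dS_gen = 2.7367 kJ/K, irreversible


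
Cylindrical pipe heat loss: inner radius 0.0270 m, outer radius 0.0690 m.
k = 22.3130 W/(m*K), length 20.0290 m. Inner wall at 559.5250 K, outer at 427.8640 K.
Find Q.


dT = 131.6610 K
ln(ro/ri) = 0.9383
Q = 2*pi*22.3130*20.0290*131.6610 / 0.9383 = 394027.5483 W

394027.5483 W


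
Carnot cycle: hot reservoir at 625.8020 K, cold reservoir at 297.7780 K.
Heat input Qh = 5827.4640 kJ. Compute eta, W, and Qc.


eta = 1 - 297.7780/625.8020 = 0.5242
W = 0.5242 * 5827.4640 = 3054.5573 kJ
Qc = 5827.4640 - 3054.5573 = 2772.9067 kJ

eta = 52.4166%, W = 3054.5573 kJ, Qc = 2772.9067 kJ


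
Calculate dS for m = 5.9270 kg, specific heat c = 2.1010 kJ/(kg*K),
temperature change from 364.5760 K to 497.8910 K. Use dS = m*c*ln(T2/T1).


T2/T1 = 1.3657
ln(T2/T1) = 0.3116
dS = 5.9270 * 2.1010 * 0.3116 = 3.8808 kJ/K

3.8808 kJ/K


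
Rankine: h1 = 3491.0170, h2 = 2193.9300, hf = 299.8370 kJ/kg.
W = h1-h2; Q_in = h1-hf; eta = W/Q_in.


W = 1297.0870 kJ/kg
Q_in = 3191.1800 kJ/kg
eta = 0.4065 = 40.6460%

eta = 40.6460%


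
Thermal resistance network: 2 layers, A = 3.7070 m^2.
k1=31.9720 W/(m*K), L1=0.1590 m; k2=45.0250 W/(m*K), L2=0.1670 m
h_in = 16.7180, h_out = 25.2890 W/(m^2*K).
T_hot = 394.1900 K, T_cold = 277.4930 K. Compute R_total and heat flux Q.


R_conv_in = 1/(16.7180*3.7070) = 0.0161
R_1 = 0.1590/(31.9720*3.7070) = 0.0013
R_2 = 0.1670/(45.0250*3.7070) = 0.0010
R_conv_out = 1/(25.2890*3.7070) = 0.0107
R_total = 0.0291 K/W
Q = 116.6970 / 0.0291 = 4004.0037 W

R_total = 0.0291 K/W, Q = 4004.0037 W


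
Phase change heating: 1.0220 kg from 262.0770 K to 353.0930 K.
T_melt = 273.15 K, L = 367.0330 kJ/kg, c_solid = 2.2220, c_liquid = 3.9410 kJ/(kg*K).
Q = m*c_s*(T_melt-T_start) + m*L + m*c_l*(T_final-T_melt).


Q1 (sensible, solid) = 1.0220 * 2.2220 * 11.0730 = 25.1455 kJ
Q2 (latent) = 1.0220 * 367.0330 = 375.1077 kJ
Q3 (sensible, liquid) = 1.0220 * 3.9410 * 79.9430 = 321.9866 kJ
Q_total = 722.2398 kJ

722.2398 kJ


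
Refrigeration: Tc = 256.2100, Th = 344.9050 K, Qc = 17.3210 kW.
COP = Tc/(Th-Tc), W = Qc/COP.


COP = 256.2100 / 88.6950 = 2.8887
W = 17.3210 / 2.8887 = 5.9962 kW

COP = 2.8887, W = 5.9962 kW


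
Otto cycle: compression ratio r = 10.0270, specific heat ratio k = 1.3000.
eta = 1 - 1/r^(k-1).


r^(k-1) = 1.9969
eta = 1 - 1/1.9969 = 0.4992 = 49.9218%

49.9218%


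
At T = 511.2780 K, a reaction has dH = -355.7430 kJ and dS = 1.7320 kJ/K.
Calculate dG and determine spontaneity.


T*dS = 511.2780 * 1.7320 = 885.5335 kJ
dG = -355.7430 - 885.5335 = -1241.2765 kJ (spontaneous)

dG = -1241.2765 kJ, spontaneous


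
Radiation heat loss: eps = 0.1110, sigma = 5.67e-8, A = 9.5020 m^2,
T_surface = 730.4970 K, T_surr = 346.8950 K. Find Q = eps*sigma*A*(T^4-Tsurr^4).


T^4 = 2.8476e+11
Tsurr^4 = 1.4481e+10
Q = 0.1110 * 5.67e-8 * 9.5020 * 2.7028e+11 = 16163.2314 W

16163.2314 W


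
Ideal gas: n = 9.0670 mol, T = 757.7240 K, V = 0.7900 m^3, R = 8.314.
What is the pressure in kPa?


P = nRT/V = 9.0670 * 8.314 * 757.7240 / 0.7900
= 57119.5371 / 0.7900 = 72303.2115 Pa = 72.3032 kPa

72.3032 kPa


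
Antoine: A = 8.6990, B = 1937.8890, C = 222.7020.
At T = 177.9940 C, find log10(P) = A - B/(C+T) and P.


C+T = 400.6960
B/(C+T) = 4.8363
log10(P) = 8.6990 - 4.8363 = 3.8627
P = 10^3.8627 = 7289.4150 mmHg

7289.4150 mmHg


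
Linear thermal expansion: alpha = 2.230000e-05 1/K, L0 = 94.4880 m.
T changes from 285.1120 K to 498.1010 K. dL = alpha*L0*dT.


dT = 212.9890 K
dL = 2.230000e-05 * 94.4880 * 212.9890 = 0.448785 m
L_final = 94.936785 m

dL = 0.448785 m


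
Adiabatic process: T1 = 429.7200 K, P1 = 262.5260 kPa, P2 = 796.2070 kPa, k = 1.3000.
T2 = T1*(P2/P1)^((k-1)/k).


(k-1)/k = 0.2308
(P2/P1)^exp = 1.2918
T2 = 429.7200 * 1.2918 = 555.1145 K

555.1145 K


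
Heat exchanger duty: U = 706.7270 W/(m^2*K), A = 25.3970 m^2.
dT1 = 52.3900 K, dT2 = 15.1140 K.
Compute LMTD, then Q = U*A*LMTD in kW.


LMTD = 29.9865 K
Q = 706.7270 * 25.3970 * 29.9865 = 538219.3930 W = 538.2194 kW

538.2194 kW


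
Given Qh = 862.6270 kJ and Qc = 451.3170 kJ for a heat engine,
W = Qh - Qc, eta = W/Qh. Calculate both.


W = 862.6270 - 451.3170 = 411.3100 kJ
eta = 411.3100 / 862.6270 = 0.4768 = 47.6811%

W = 411.3100 kJ, eta = 47.6811%


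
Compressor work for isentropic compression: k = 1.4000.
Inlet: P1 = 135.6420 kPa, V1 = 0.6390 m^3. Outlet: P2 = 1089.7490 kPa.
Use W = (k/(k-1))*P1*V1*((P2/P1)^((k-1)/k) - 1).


(k-1)/k = 0.2857
(P2/P1)^exp = 1.8136
W = 3.5000 * 135.6420 * 0.6390 * (1.8136 - 1) = 246.8298 kJ

246.8298 kJ


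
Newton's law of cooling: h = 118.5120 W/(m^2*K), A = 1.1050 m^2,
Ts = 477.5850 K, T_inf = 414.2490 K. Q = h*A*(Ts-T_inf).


dT = 63.3360 K
Q = 118.5120 * 1.1050 * 63.3360 = 8294.2140 W

8294.2140 W


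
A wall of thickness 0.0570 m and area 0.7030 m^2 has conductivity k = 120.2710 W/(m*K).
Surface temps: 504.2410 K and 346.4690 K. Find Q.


dT = 157.7720 K
Q = 120.2710 * 0.7030 * 157.7720 / 0.0570 = 234029.8866 W

234029.8866 W


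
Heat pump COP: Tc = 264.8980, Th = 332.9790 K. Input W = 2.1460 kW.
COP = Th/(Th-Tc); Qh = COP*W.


COP = 332.9790 / 68.0810 = 4.8909
Qh = 4.8909 * 2.1460 = 10.4959 kW

COP = 4.8909, Qh = 10.4959 kW


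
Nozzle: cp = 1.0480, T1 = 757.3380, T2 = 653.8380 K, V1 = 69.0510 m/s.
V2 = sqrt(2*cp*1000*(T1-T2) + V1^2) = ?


dT = 103.5000 K
2*cp*1000*dT = 216936.0000
V1^2 = 4768.0406
V2 = sqrt(221704.0406) = 470.8546 m/s

470.8546 m/s


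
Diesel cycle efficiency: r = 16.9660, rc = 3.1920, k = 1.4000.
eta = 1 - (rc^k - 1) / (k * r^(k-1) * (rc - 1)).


r^(k-1) = 3.1034
rc^k = 5.0779
eta = 0.5718 = 57.1806%

57.1806%


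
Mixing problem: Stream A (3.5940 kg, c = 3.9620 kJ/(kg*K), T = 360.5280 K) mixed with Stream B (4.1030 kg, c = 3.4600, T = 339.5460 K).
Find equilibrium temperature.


num = 9954.0365
den = 28.4358
Tf = 350.0529 K

350.0529 K


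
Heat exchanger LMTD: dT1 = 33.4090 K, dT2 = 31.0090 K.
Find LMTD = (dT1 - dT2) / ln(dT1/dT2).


dT1/dT2 = 1.0774
ln(dT1/dT2) = 0.0745
LMTD = 2.4000 / 0.0745 = 32.1941 K

32.1941 K


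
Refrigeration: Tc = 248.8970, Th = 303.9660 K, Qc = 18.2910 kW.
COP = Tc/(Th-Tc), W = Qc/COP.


COP = 248.8970 / 55.0690 = 4.5197
W = 18.2910 / 4.5197 = 4.0469 kW

COP = 4.5197, W = 4.0469 kW


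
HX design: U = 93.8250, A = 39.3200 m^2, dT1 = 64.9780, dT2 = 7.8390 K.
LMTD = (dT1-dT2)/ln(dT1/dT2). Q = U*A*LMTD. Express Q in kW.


LMTD = 27.0169 K
Q = 93.8250 * 39.3200 * 27.0169 = 99670.6258 W = 99.6706 kW

99.6706 kW


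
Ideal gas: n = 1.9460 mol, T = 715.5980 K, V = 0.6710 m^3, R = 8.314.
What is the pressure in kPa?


P = nRT/V = 1.9460 * 8.314 * 715.5980 / 0.6710
= 11577.6915 / 0.6710 = 17254.3838 Pa = 17.2544 kPa

17.2544 kPa


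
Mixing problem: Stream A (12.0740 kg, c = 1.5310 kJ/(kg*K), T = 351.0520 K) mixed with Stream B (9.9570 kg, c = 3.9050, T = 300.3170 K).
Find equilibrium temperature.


num = 18166.2506
den = 57.3674
Tf = 316.6652 K

316.6652 K


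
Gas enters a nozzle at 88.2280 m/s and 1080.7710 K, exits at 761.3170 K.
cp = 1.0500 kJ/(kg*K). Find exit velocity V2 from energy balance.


dT = 319.4540 K
2*cp*1000*dT = 670853.4000
V1^2 = 7784.1800
V2 = sqrt(678637.5800) = 823.7946 m/s

823.7946 m/s


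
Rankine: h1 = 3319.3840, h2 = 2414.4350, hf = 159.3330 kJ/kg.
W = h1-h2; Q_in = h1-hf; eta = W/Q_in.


W = 904.9490 kJ/kg
Q_in = 3160.0510 kJ/kg
eta = 0.2864 = 28.6372%

eta = 28.6372%


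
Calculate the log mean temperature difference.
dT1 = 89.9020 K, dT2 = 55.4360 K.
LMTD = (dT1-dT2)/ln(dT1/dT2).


dT1/dT2 = 1.6217
ln(dT1/dT2) = 0.4835
LMTD = 34.4660 / 0.4835 = 71.2857 K

71.2857 K


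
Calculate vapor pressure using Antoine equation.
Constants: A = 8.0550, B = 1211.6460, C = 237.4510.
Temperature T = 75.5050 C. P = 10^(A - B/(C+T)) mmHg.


C+T = 312.9560
B/(C+T) = 3.8716
log10(P) = 8.0550 - 3.8716 = 4.1834
P = 10^4.1834 = 15253.9481 mmHg

15253.9481 mmHg


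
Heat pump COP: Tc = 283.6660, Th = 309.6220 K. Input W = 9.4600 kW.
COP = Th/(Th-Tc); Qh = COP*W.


COP = 309.6220 / 25.9560 = 11.9287
Qh = 11.9287 * 9.4600 = 112.8457 kW

COP = 11.9287, Qh = 112.8457 kW


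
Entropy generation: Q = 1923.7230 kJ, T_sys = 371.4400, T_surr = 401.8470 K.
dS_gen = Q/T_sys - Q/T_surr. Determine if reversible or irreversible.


dS_sys = 1923.7230/371.4400 = 5.1791 kJ/K
dS_surr = -1923.7230/401.8470 = -4.7872 kJ/K
dS_gen = 5.1791 - 4.7872 = 0.3919 kJ/K (irreversible)

dS_gen = 0.3919 kJ/K, irreversible


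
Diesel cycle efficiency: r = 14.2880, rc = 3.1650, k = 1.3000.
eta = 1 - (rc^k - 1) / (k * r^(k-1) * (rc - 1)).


r^(k-1) = 2.2207
rc^k = 4.4718
eta = 0.4445 = 44.4523%

44.4523%


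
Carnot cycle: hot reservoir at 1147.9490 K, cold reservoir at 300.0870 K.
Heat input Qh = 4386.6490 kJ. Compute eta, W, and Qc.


eta = 1 - 300.0870/1147.9490 = 0.7386
W = 0.7386 * 4386.6490 = 3239.9288 kJ
Qc = 4386.6490 - 3239.9288 = 1146.7202 kJ

eta = 73.8589%, W = 3239.9288 kJ, Qc = 1146.7202 kJ


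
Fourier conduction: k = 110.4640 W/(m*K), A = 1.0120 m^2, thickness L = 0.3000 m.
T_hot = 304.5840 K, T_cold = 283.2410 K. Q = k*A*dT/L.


dT = 21.3430 K
Q = 110.4640 * 1.0120 * 21.3430 / 0.3000 = 7953.0825 W

7953.0825 W


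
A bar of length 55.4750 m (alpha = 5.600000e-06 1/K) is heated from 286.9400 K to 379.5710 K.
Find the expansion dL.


dT = 92.6310 K
dL = 5.600000e-06 * 55.4750 * 92.6310 = 0.028777 m
L_final = 55.503777 m

dL = 0.028777 m


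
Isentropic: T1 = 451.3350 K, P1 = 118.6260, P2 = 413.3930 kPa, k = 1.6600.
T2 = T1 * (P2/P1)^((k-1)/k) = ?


(k-1)/k = 0.3976
(P2/P1)^exp = 1.6427
T2 = 451.3350 * 1.6427 = 741.4226 K

741.4226 K


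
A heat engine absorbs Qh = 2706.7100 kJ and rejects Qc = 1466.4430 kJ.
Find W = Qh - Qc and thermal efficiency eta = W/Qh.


W = 2706.7100 - 1466.4430 = 1240.2670 kJ
eta = 1240.2670 / 2706.7100 = 0.4582 = 45.8219%

W = 1240.2670 kJ, eta = 45.8219%


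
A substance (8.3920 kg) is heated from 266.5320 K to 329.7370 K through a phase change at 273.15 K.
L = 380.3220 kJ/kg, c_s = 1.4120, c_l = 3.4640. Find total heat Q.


Q1 (sensible, solid) = 8.3920 * 1.4120 * 6.6180 = 78.4200 kJ
Q2 (latent) = 8.3920 * 380.3220 = 3191.6622 kJ
Q3 (sensible, liquid) = 8.3920 * 3.4640 * 56.5870 = 1644.9778 kJ
Q_total = 4915.0600 kJ

4915.0600 kJ


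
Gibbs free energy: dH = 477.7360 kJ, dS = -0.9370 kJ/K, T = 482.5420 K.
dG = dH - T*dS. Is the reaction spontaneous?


T*dS = 482.5420 * -0.9370 = -452.1419 kJ
dG = 477.7360 + 452.1419 = 929.8779 kJ (non-spontaneous)

dG = 929.8779 kJ, non-spontaneous


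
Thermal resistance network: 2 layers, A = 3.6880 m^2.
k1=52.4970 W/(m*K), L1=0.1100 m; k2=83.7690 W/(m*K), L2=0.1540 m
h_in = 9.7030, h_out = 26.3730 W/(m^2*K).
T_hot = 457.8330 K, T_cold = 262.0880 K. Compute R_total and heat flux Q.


R_conv_in = 1/(9.7030*3.6880) = 0.0279
R_1 = 0.1100/(52.4970*3.6880) = 0.0006
R_2 = 0.1540/(83.7690*3.6880) = 0.0005
R_conv_out = 1/(26.3730*3.6880) = 0.0103
R_total = 0.0393 K/W
Q = 195.7450 / 0.0393 = 4981.6885 W

R_total = 0.0393 K/W, Q = 4981.6885 W


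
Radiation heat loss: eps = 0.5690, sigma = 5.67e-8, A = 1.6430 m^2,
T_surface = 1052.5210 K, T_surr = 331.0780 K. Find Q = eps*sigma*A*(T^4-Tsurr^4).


T^4 = 1.2272e+12
Tsurr^4 = 1.2015e+10
Q = 0.5690 * 5.67e-8 * 1.6430 * 1.2152e+12 = 64414.4231 W

64414.4231 W


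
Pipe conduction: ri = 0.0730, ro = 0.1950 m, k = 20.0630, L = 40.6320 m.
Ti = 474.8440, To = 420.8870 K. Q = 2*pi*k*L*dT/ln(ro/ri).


dT = 53.9570 K
ln(ro/ri) = 0.9825
Q = 2*pi*20.0630*40.6320*53.9570 / 0.9825 = 281281.6782 W

281281.6782 W


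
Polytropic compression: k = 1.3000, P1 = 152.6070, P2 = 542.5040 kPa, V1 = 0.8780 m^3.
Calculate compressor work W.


(k-1)/k = 0.2308
(P2/P1)^exp = 1.3400
W = 4.3333 * 152.6070 * 0.8780 * (1.3400 - 1) = 197.4273 kJ

197.4273 kJ


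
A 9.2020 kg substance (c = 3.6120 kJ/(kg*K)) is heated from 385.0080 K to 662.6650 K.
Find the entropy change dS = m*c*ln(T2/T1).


T2/T1 = 1.7212
ln(T2/T1) = 0.5430
dS = 9.2020 * 3.6120 * 0.5430 = 18.0482 kJ/K

18.0482 kJ/K


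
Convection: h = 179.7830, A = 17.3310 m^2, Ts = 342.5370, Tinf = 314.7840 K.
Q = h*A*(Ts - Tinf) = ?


dT = 27.7530 K
Q = 179.7830 * 17.3310 * 27.7530 = 86473.3295 W

86473.3295 W


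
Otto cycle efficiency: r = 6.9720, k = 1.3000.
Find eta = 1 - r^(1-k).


r^(k-1) = 1.7906
eta = 1 - 1/1.7906 = 0.4415 = 44.1539%

44.1539%


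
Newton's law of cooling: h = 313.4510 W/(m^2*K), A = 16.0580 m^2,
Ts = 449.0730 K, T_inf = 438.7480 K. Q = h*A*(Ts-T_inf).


dT = 10.3250 K
Q = 313.4510 * 16.0580 * 10.3250 = 51969.8153 W

51969.8153 W


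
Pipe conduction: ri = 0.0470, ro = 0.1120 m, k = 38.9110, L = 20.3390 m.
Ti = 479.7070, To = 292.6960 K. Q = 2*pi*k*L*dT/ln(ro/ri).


dT = 187.0110 K
ln(ro/ri) = 0.8684
Q = 2*pi*38.9110*20.3390*187.0110 / 0.8684 = 1070911.4593 W

1070911.4593 W


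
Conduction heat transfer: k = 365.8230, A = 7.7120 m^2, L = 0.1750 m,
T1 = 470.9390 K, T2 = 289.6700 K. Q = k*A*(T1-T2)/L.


dT = 181.2690 K
Q = 365.8230 * 7.7120 * 181.2690 / 0.1750 = 2922291.3869 W

2922291.3869 W


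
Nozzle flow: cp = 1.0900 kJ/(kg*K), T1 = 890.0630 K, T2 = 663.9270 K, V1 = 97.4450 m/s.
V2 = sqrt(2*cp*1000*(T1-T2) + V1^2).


dT = 226.1360 K
2*cp*1000*dT = 492976.4800
V1^2 = 9495.5280
V2 = sqrt(502472.0080) = 708.8526 m/s

708.8526 m/s


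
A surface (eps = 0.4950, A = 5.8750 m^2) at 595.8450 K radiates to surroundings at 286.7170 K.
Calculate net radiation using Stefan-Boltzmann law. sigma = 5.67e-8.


T^4 = 1.2605e+11
Tsurr^4 = 6.7579e+09
Q = 0.4950 * 5.67e-8 * 5.8750 * 1.1929e+11 = 19669.6893 W

19669.6893 W


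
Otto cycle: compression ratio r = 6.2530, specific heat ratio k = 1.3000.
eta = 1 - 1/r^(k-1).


r^(k-1) = 1.7331
eta = 1 - 1/1.7331 = 0.4230 = 42.3003%

42.3003%


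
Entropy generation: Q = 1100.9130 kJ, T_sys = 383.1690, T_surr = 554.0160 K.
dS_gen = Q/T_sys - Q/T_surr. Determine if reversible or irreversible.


dS_sys = 1100.9130/383.1690 = 2.8732 kJ/K
dS_surr = -1100.9130/554.0160 = -1.9872 kJ/K
dS_gen = 2.8732 - 1.9872 = 0.8860 kJ/K (irreversible)

dS_gen = 0.8860 kJ/K, irreversible


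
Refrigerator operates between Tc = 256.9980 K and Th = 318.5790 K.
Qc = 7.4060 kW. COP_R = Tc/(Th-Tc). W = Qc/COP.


COP = 256.9980 / 61.5810 = 4.1733
W = 7.4060 / 4.1733 = 1.7746 kW

COP = 4.1733, W = 1.7746 kW


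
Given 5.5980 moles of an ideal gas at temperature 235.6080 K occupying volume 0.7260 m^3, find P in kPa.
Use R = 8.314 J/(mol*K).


P = nRT/V = 5.5980 * 8.314 * 235.6080 / 0.7260
= 10965.6138 / 0.7260 = 15104.1513 Pa = 15.1042 kPa

15.1042 kPa


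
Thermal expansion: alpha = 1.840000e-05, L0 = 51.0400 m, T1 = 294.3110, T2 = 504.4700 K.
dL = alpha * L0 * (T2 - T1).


dT = 210.1590 K
dL = 1.840000e-05 * 51.0400 * 210.1590 = 0.197368 m
L_final = 51.237368 m

dL = 0.197368 m


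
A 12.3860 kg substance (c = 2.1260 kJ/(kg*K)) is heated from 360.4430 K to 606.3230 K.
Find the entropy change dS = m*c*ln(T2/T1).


T2/T1 = 1.6822
ln(T2/T1) = 0.5201
dS = 12.3860 * 2.1260 * 0.5201 = 13.6951 kJ/K

13.6951 kJ/K


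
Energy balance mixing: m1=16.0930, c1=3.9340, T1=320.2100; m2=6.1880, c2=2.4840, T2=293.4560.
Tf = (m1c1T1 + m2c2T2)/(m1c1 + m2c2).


num = 24783.1607
den = 78.6809
Tf = 314.9834 K

314.9834 K


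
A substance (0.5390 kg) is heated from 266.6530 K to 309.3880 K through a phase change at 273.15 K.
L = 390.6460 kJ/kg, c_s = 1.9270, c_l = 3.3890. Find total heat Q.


Q1 (sensible, solid) = 0.5390 * 1.9270 * 6.4970 = 6.7481 kJ
Q2 (latent) = 0.5390 * 390.6460 = 210.5582 kJ
Q3 (sensible, liquid) = 0.5390 * 3.3890 * 36.2380 = 66.1949 kJ
Q_total = 283.5012 kJ

283.5012 kJ


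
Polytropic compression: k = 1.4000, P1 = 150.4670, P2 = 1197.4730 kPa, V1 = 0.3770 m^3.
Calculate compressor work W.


(k-1)/k = 0.2857
(P2/P1)^exp = 1.8087
W = 3.5000 * 150.4670 * 0.3770 * (1.8087 - 1) = 160.5701 kJ

160.5701 kJ


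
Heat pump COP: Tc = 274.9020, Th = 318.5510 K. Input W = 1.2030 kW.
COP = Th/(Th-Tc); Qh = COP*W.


COP = 318.5510 / 43.6490 = 7.2980
Qh = 7.2980 * 1.2030 = 8.7795 kW

COP = 7.2980, Qh = 8.7795 kW


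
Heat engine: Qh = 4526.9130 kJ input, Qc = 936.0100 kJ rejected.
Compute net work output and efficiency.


W = 4526.9130 - 936.0100 = 3590.9030 kJ
eta = 3590.9030 / 4526.9130 = 0.7932 = 79.3234%

W = 3590.9030 kJ, eta = 79.3234%


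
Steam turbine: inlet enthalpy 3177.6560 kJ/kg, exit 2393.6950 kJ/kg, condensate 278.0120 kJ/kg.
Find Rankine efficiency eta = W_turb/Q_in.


W = 783.9610 kJ/kg
Q_in = 2899.6440 kJ/kg
eta = 0.2704 = 27.0365%

eta = 27.0365%


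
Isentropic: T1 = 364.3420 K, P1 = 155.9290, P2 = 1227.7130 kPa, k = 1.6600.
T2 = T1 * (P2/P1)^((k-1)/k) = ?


(k-1)/k = 0.3976
(P2/P1)^exp = 2.2715
T2 = 364.3420 * 2.2715 = 827.5948 K

827.5948 K


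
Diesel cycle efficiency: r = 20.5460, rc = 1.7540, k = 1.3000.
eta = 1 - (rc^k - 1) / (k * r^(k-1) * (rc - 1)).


r^(k-1) = 2.4764
rc^k = 2.0761
eta = 0.5567 = 55.6697%

55.6697%


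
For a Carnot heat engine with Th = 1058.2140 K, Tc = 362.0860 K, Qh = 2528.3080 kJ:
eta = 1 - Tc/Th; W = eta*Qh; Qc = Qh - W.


eta = 1 - 362.0860/1058.2140 = 0.6578
W = 0.6578 * 2528.3080 = 1663.2042 kJ
Qc = 2528.3080 - 1663.2042 = 865.1038 kJ

eta = 65.7833%, W = 1663.2042 kJ, Qc = 865.1038 kJ


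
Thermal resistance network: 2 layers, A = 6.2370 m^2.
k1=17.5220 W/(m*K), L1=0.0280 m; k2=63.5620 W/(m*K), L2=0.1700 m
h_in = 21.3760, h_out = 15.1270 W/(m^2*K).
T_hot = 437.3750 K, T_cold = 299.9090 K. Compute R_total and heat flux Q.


R_conv_in = 1/(21.3760*6.2370) = 0.0075
R_1 = 0.0280/(17.5220*6.2370) = 0.0003
R_2 = 0.1700/(63.5620*6.2370) = 0.0004
R_conv_out = 1/(15.1270*6.2370) = 0.0106
R_total = 0.0188 K/W
Q = 137.4660 / 0.0188 = 7317.9288 W

R_total = 0.0188 K/W, Q = 7317.9288 W


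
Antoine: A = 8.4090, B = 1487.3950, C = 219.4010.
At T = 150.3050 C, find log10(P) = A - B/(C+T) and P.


C+T = 369.7060
B/(C+T) = 4.0232
log10(P) = 8.4090 - 4.0232 = 4.3858
P = 10^4.3858 = 24311.7776 mmHg

24311.7776 mmHg


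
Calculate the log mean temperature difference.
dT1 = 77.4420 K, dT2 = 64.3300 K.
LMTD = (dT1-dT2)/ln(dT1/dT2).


dT1/dT2 = 1.2038
ln(dT1/dT2) = 0.1855
LMTD = 13.1120 / 0.1855 = 70.6834 K

70.6834 K


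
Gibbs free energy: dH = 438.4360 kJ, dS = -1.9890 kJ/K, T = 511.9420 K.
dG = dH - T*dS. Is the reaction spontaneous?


T*dS = 511.9420 * -1.9890 = -1018.2526 kJ
dG = 438.4360 + 1018.2526 = 1456.6886 kJ (non-spontaneous)

dG = 1456.6886 kJ, non-spontaneous


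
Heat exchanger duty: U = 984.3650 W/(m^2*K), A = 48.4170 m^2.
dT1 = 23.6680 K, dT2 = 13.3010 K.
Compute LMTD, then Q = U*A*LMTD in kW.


LMTD = 17.9894 K
Q = 984.3650 * 48.4170 * 17.9894 = 857373.4793 W = 857.3735 kW

857.3735 kW


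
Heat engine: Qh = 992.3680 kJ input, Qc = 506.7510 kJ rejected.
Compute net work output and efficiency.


W = 992.3680 - 506.7510 = 485.6170 kJ
eta = 485.6170 / 992.3680 = 0.4894 = 48.9352%

W = 485.6170 kJ, eta = 48.9352%


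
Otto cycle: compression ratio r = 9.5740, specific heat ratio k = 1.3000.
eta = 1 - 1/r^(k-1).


r^(k-1) = 1.9694
eta = 1 - 1/1.9694 = 0.4922 = 49.2224%

49.2224%


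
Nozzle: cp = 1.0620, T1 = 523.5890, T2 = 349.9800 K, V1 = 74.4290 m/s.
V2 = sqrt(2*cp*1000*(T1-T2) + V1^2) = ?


dT = 173.6090 K
2*cp*1000*dT = 368745.5160
V1^2 = 5539.6760
V2 = sqrt(374285.1920) = 611.7885 m/s

611.7885 m/s


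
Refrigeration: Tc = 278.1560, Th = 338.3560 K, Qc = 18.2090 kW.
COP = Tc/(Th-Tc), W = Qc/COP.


COP = 278.1560 / 60.2000 = 4.6205
W = 18.2090 / 4.6205 = 3.9409 kW

COP = 4.6205, W = 3.9409 kW


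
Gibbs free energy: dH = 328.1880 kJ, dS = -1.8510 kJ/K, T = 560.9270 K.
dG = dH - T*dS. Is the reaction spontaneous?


T*dS = 560.9270 * -1.8510 = -1038.2759 kJ
dG = 328.1880 + 1038.2759 = 1366.4639 kJ (non-spontaneous)

dG = 1366.4639 kJ, non-spontaneous


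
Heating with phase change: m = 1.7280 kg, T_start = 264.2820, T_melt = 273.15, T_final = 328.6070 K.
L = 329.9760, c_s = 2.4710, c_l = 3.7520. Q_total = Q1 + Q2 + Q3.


Q1 (sensible, solid) = 1.7280 * 2.4710 * 8.8680 = 37.8654 kJ
Q2 (latent) = 1.7280 * 329.9760 = 570.1985 kJ
Q3 (sensible, liquid) = 1.7280 * 3.7520 * 55.4570 = 359.5530 kJ
Q_total = 967.6169 kJ

967.6169 kJ


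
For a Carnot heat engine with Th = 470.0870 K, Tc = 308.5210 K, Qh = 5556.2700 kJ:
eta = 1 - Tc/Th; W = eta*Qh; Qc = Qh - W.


eta = 1 - 308.5210/470.0870 = 0.3437
W = 0.3437 * 5556.2700 = 1909.6557 kJ
Qc = 5556.2700 - 1909.6557 = 3646.6143 kJ

eta = 34.3694%, W = 1909.6557 kJ, Qc = 3646.6143 kJ


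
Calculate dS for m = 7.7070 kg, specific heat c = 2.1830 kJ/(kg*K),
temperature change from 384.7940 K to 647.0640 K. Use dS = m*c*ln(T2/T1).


T2/T1 = 1.6816
ln(T2/T1) = 0.5197
dS = 7.7070 * 2.1830 * 0.5197 = 8.7443 kJ/K

8.7443 kJ/K


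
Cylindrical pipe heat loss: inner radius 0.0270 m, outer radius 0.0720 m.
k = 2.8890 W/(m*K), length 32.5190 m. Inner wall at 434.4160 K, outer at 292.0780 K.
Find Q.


dT = 142.3380 K
ln(ro/ri) = 0.9808
Q = 2*pi*2.8890*32.5190*142.3380 / 0.9808 = 85662.7557 W

85662.7557 W


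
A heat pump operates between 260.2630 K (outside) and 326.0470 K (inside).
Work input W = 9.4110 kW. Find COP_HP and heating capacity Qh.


COP = 326.0470 / 65.7840 = 4.9563
Qh = 4.9563 * 9.4110 = 46.6440 kW

COP = 4.9563, Qh = 46.6440 kW


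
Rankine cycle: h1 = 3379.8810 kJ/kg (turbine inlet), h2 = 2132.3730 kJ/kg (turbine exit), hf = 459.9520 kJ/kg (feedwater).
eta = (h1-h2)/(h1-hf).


W = 1247.5080 kJ/kg
Q_in = 2919.9290 kJ/kg
eta = 0.4272 = 42.7239%

eta = 42.7239%


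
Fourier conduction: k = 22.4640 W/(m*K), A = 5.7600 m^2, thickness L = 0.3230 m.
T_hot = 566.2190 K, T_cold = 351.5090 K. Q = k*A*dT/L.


dT = 214.7100 K
Q = 22.4640 * 5.7600 * 214.7100 / 0.3230 = 86012.0549 W

86012.0549 W


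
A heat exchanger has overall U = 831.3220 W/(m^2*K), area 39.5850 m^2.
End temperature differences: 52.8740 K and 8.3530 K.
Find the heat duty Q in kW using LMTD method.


LMTD = 24.1268 K
Q = 831.3220 * 39.5850 * 24.1268 = 793962.4759 W = 793.9625 kW

793.9625 kW


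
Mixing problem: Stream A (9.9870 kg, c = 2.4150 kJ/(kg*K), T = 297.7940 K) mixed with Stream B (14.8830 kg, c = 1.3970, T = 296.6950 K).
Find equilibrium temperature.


num = 13351.1251
den = 44.9102
Tf = 297.2852 K

297.2852 K


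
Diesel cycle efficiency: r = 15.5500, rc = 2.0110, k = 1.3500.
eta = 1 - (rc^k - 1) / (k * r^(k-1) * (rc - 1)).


r^(k-1) = 2.6128
rc^k = 2.5681
eta = 0.5603 = 56.0282%

56.0282%


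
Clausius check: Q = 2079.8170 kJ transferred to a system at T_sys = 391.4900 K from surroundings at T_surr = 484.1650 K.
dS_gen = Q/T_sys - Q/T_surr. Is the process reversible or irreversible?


dS_sys = 2079.8170/391.4900 = 5.3126 kJ/K
dS_surr = -2079.8170/484.1650 = -4.2957 kJ/K
dS_gen = 5.3126 - 4.2957 = 1.0169 kJ/K (irreversible)

dS_gen = 1.0169 kJ/K, irreversible


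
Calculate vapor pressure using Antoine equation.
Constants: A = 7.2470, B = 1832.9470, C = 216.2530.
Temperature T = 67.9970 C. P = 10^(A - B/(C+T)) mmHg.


C+T = 284.2500
B/(C+T) = 6.4484
log10(P) = 7.2470 - 6.4484 = 0.7986
P = 10^0.7986 = 6.2898 mmHg

6.2898 mmHg


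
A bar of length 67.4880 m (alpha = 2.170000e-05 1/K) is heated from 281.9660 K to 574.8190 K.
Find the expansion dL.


dT = 292.8530 K
dL = 2.170000e-05 * 67.4880 * 292.8530 = 0.428880 m
L_final = 67.916880 m

dL = 0.428880 m


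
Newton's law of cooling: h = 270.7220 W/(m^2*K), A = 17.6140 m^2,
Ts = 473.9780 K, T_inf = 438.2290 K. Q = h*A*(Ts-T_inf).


dT = 35.7490 K
Q = 270.7220 * 17.6140 * 35.7490 = 170469.0103 W

170469.0103 W


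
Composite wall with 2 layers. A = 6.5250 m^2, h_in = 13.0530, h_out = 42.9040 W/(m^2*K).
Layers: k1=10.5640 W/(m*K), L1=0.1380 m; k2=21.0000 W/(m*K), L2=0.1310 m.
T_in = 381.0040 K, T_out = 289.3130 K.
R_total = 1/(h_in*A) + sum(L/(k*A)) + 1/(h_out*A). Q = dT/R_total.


R_conv_in = 1/(13.0530*6.5250) = 0.0117
R_1 = 0.1380/(10.5640*6.5250) = 0.0020
R_2 = 0.1310/(21.0000*6.5250) = 0.0010
R_conv_out = 1/(42.9040*6.5250) = 0.0036
R_total = 0.0183 K/W
Q = 91.6910 / 0.0183 = 5018.3206 W

R_total = 0.0183 K/W, Q = 5018.3206 W


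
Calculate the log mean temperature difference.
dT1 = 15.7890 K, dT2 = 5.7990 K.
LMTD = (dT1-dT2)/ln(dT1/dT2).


dT1/dT2 = 2.7227
ln(dT1/dT2) = 1.0016
LMTD = 9.9900 / 1.0016 = 9.9738 K

9.9738 K


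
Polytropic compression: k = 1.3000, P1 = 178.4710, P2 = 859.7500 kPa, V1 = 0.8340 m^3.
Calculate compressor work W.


(k-1)/k = 0.2308
(P2/P1)^exp = 1.4374
W = 4.3333 * 178.4710 * 0.8340 * (1.4374 - 1) = 282.1047 kJ

282.1047 kJ


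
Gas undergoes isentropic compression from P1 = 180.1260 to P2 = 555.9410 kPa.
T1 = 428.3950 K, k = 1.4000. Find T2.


(k-1)/k = 0.2857
(P2/P1)^exp = 1.3799
T2 = 428.3950 * 1.3799 = 591.1367 K

591.1367 K


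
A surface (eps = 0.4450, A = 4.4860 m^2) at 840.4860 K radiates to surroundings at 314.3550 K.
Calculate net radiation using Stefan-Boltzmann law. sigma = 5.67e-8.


T^4 = 4.9902e+11
Tsurr^4 = 9.7652e+09
Q = 0.4450 * 5.67e-8 * 4.4860 * 4.8926e+11 = 55378.5385 W

55378.5385 W


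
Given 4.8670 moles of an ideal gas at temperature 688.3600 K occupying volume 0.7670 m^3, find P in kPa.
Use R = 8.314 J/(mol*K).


P = nRT/V = 4.8670 * 8.314 * 688.3600 / 0.7670
= 27853.9629 / 0.7670 = 36315.4666 Pa = 36.3155 kPa

36.3155 kPa


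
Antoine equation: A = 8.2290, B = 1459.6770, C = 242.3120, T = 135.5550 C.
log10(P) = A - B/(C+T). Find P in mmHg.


C+T = 377.8670
B/(C+T) = 3.8629
log10(P) = 8.2290 - 3.8629 = 4.3661
P = 10^4.3661 = 23230.6549 mmHg

23230.6549 mmHg


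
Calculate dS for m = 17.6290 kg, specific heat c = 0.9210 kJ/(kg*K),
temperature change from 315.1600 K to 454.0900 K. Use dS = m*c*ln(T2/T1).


T2/T1 = 1.4408
ln(T2/T1) = 0.3652
dS = 17.6290 * 0.9210 * 0.3652 = 5.9297 kJ/K

5.9297 kJ/K


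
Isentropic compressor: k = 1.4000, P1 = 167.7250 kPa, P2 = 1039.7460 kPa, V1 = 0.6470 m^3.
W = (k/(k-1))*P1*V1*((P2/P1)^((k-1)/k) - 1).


(k-1)/k = 0.2857
(P2/P1)^exp = 1.6841
W = 3.5000 * 167.7250 * 0.6470 * (1.6841 - 1) = 259.8479 kJ

259.8479 kJ


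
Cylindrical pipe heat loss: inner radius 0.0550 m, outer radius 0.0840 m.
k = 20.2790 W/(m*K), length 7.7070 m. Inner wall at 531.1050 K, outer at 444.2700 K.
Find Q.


dT = 86.8350 K
ln(ro/ri) = 0.4235
Q = 2*pi*20.2790*7.7070*86.8350 / 0.4235 = 201358.4970 W

201358.4970 W


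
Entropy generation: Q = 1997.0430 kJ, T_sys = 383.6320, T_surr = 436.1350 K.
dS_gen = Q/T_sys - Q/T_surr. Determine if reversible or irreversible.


dS_sys = 1997.0430/383.6320 = 5.2056 kJ/K
dS_surr = -1997.0430/436.1350 = -4.5790 kJ/K
dS_gen = 5.2056 - 4.5790 = 0.6267 kJ/K (irreversible)

dS_gen = 0.6267 kJ/K, irreversible


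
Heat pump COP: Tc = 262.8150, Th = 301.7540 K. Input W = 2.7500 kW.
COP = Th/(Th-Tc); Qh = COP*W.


COP = 301.7540 / 38.9390 = 7.7494
Qh = 7.7494 * 2.7500 = 21.3109 kW

COP = 7.7494, Qh = 21.3109 kW


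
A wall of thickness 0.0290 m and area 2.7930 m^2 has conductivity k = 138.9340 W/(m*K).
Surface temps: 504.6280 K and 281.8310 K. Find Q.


dT = 222.7970 K
Q = 138.9340 * 2.7930 * 222.7970 / 0.0290 = 2981197.9643 W

2981197.9643 W


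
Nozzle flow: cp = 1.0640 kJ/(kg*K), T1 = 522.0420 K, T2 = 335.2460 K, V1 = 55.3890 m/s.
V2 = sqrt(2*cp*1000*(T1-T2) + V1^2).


dT = 186.7960 K
2*cp*1000*dT = 397501.8880
V1^2 = 3067.9413
V2 = sqrt(400569.8293) = 632.9059 m/s

632.9059 m/s


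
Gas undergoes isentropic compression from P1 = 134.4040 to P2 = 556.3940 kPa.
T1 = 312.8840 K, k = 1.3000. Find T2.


(k-1)/k = 0.2308
(P2/P1)^exp = 1.3880
T2 = 312.8840 * 1.3880 = 434.2713 K

434.2713 K


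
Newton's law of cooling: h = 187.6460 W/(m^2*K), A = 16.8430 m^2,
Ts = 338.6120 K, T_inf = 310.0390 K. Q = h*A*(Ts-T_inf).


dT = 28.5730 K
Q = 187.6460 * 16.8430 * 28.5730 = 90305.5830 W

90305.5830 W


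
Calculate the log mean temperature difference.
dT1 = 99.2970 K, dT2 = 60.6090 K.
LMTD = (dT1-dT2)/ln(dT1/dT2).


dT1/dT2 = 1.6383
ln(dT1/dT2) = 0.4937
LMTD = 38.6880 / 0.4937 = 78.3678 K

78.3678 K


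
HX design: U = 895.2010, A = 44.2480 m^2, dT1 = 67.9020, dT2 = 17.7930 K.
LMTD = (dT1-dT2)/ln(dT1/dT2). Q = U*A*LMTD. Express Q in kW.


LMTD = 37.4154 K
Q = 895.2010 * 44.2480 * 37.4154 = 1482057.0543 W = 1482.0571 kW

1482.0571 kW


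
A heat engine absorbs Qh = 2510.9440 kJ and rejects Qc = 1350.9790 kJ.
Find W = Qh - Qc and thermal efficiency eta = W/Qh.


W = 2510.9440 - 1350.9790 = 1159.9650 kJ
eta = 1159.9650 / 2510.9440 = 0.4620 = 46.1964%

W = 1159.9650 kJ, eta = 46.1964%


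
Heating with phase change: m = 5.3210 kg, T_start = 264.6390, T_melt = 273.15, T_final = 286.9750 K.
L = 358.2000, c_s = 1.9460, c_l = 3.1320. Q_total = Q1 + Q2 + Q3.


Q1 (sensible, solid) = 5.3210 * 1.9460 * 8.5110 = 88.1286 kJ
Q2 (latent) = 5.3210 * 358.2000 = 1905.9822 kJ
Q3 (sensible, liquid) = 5.3210 * 3.1320 * 13.8250 = 230.3988 kJ
Q_total = 2224.5095 kJ

2224.5095 kJ
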